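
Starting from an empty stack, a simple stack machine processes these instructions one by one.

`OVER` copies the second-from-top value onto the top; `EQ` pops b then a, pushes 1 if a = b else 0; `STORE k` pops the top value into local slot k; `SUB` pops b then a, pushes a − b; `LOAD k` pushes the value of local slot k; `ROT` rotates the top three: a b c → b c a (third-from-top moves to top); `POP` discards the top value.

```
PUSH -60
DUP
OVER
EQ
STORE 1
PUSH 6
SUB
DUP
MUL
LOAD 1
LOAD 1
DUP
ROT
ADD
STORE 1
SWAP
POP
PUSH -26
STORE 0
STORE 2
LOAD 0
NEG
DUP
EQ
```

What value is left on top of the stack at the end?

PUSH -60 -> [-60]
DUP      -> [-60, -60]
OVER     -> [-60, -60, -60]
EQ       -> [-60, 1]
STORE 1  -> [-60]
PUSH 6   -> [-60, 6]
SUB      -> [-66]
DUP      -> [-66, -66]
MUL      -> [4356]
LOAD 1   -> [4356, 1]
LOAD 1   -> [4356, 1, 1]
DUP      -> [4356, 1, 1, 1]
ROT      -> [4356, 1, 1, 1]
ADD      -> [4356, 1, 2]
STORE 1  -> [4356, 1]
SWAP     -> [1, 4356]
POP      -> [1]
PUSH -26 -> [1, -26]
STORE 0  -> [1]
STORE 2  -> []
LOAD 0   -> [-26]
NEG      -> [26]
DUP      -> [26, 26]
EQ       -> [1]

1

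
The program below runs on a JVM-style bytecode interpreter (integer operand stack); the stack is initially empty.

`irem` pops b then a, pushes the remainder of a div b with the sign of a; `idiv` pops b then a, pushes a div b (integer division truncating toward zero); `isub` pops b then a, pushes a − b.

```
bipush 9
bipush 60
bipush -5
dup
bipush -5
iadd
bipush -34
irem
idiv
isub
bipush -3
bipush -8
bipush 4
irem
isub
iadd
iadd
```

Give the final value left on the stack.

bipush 9   : [9]
bipush 60  : [9, 60]
bipush -5  : [9, 60, -5]
dup        : [9, 60, -5, -5]
bipush -5  : [9, 60, -5, -5, -5]
iadd       : [9, 60, -5, -10]
bipush -34 : [9, 60, -5, -10, -34]
irem       : [9, 60, -5, -10]
idiv       : [9, 60, 0]
isub       : [9, 60]
bipush -3  : [9, 60, -3]
bipush -8  : [9, 60, -3, -8]
bipush 4   : [9, 60, -3, -8, 4]
irem       : [9, 60, -3, 0]
isub       : [9, 60, -3]
iadd       : [9, 57]
iadd       : [66]

66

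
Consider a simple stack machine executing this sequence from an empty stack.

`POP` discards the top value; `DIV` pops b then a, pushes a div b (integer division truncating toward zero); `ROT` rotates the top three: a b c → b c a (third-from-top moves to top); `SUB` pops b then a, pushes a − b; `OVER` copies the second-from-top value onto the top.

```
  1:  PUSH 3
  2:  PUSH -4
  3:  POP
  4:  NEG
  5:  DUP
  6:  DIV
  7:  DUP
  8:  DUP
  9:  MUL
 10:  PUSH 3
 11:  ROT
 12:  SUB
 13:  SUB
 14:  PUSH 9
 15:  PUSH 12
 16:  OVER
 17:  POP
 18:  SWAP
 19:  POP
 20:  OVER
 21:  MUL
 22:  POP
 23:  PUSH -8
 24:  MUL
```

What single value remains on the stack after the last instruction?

8

PUSH 3  → 3
PUSH -4 → 3 -4
POP     → 3
NEG     → -3
DUP     → -3 -3
DIV     → 1
DUP     → 1 1
DUP     → 1 1 1
MUL     → 1 1
PUSH 3  → 1 1 3
ROT     → 1 3 1
SUB     → 1 2
SUB     → -1
PUSH 9  → -1 9
PUSH 12 → -1 9 12
OVER    → -1 9 12 9
POP     → -1 9 12
SWAP    → -1 12 9
POP     → -1 12
OVER    → -1 12 -1
MUL     → -1 -12
POP     → -1
PUSH -8 → -1 -8
MUL     → 8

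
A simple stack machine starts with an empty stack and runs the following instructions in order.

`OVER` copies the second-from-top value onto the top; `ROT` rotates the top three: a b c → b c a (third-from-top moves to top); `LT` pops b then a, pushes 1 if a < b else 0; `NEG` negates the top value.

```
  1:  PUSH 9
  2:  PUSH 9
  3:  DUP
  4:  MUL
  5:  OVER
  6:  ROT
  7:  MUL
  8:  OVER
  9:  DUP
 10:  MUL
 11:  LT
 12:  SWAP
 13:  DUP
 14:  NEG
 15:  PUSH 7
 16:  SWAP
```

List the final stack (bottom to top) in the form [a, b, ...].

PUSH 9 → [9]
PUSH 9 → [9, 9]
DUP    → [9, 9, 9]
MUL    → [9, 81]
OVER   → [9, 81, 9]
ROT    → [81, 9, 9]
MUL    → [81, 81]
OVER   → [81, 81, 81]
DUP    → [81, 81, 81, 81]
MUL    → [81, 81, 6561]
LT     → [81, 1]
SWAP   → [1, 81]
DUP    → [1, 81, 81]
NEG    → [1, 81, -81]
PUSH 7 → [1, 81, -81, 7]
SWAP   → [1, 81, 7, -81]

[1, 81, 7, -81]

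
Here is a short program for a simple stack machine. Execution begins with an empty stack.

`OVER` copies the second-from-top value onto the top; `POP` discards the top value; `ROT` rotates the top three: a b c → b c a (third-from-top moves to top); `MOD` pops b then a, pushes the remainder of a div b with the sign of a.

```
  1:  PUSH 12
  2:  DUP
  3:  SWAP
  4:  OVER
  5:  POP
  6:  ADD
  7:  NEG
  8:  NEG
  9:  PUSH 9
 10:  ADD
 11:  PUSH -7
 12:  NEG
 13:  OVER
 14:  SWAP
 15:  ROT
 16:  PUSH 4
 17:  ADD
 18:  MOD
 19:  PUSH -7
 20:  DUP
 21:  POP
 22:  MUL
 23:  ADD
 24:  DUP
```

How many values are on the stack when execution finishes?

PUSH 12  [12]
DUP      [12, 12]
SWAP     [12, 12]
OVER     [12, 12, 12]
POP      [12, 12]
ADD      [24]
NEG      [-24]
NEG      [24]
PUSH 9   [24, 9]
ADD      [33]
PUSH -7  [33, -7]
NEG      [33, 7]
OVER     [33, 7, 33]
SWAP     [33, 33, 7]
ROT      [33, 7, 33]
PUSH 4   [33, 7, 33, 4]
ADD      [33, 7, 37]
MOD      [33, 7]
PUSH -7  [33, 7, -7]
DUP      [33, 7, -7, -7]
POP      [33, 7, -7]
MUL      [33, -49]
ADD      [-16]
DUP      [-16, -16]

2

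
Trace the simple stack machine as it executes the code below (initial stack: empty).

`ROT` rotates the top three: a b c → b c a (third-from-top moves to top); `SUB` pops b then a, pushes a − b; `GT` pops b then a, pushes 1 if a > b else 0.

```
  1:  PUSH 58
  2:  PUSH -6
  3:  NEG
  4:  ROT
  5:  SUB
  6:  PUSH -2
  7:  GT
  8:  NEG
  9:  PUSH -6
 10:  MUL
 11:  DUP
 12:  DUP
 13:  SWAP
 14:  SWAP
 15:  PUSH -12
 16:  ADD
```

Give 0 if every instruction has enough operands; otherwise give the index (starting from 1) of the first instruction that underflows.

PUSH 58  [58]
PUSH -6  [58, -6]
NEG      [58, 6]
ROT  — needs 3 operands, stack has 2 → underflow

4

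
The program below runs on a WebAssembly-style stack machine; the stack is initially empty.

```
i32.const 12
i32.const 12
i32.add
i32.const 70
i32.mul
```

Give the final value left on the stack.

i32.const 12 -> 12
i32.const 12 -> 12 12
i32.add      -> 24
i32.const 70 -> 24 70
i32.mul      -> 1680

1680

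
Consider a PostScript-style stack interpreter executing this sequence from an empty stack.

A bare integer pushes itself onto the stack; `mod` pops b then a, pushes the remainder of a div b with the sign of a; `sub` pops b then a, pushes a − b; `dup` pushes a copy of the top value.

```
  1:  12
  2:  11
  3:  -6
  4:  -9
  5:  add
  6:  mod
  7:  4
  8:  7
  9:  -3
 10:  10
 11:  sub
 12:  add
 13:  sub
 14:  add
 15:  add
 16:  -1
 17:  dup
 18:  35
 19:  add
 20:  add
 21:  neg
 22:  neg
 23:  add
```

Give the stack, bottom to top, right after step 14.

12  → 12
11  → 12 11
-6  → 12 11 -6
-9  → 12 11 -6 -9
add → 12 11 -15
mod → 12 11
4   → 12 11 4
7   → 12 11 4 7
-3  → 12 11 4 7 -3
10  → 12 11 4 7 -3 10
sub → 12 11 4 7 -13
add → 12 11 4 -6
sub → 12 11 10
add → 12 21

[12, 21]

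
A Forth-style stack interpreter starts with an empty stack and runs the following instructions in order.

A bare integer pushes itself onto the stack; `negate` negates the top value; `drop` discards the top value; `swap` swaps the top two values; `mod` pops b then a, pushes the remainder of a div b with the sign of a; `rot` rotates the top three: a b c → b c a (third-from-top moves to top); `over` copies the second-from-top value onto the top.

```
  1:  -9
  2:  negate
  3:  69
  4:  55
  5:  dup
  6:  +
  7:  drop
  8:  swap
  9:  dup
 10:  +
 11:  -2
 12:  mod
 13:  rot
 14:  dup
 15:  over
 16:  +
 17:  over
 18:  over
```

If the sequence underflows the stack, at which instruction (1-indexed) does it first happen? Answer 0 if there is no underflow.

-9     -> -9
negate -> 9
69     -> 9 69
55     -> 9 69 55
dup    -> 9 69 55 55
+      -> 9 69 110
drop   -> 9 69
swap   -> 69 9
dup    -> 69 9 9
+      -> 69 18
-2     -> 69 18 -2
mod    -> 69 0
rot  — needs 3 operands, stack has 2 → underflow

13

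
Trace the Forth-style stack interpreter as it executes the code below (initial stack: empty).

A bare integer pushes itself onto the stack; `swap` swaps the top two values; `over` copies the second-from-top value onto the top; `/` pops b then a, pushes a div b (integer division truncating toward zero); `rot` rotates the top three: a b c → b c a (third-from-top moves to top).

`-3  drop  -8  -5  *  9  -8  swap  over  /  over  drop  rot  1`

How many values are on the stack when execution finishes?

4

-3    [-3]
drop  []
-8    [-8]
-5    [-8, -5]
*     [40]
9     [40, 9]
-8    [40, 9, -8]
swap  [40, -8, 9]
over  [40, -8, 9, -8]
/     [40, -8, -1]
over  [40, -8, -1, -8]
drop  [40, -8, -1]
rot   [-8, -1, 40]
1     [-8, -1, 40, 1]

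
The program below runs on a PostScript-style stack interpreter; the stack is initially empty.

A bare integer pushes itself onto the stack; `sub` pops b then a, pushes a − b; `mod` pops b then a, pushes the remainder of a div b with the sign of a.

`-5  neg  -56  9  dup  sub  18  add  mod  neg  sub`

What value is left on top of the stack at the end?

3

-5  → [-5]
neg → [5]
-56 → [5, -56]
9   → [5, -56, 9]
dup → [5, -56, 9, 9]
sub → [5, -56, 0]
18  → [5, -56, 0, 18]
add → [5, -56, 18]
mod → [5, -2]
neg → [5, 2]
sub → [3]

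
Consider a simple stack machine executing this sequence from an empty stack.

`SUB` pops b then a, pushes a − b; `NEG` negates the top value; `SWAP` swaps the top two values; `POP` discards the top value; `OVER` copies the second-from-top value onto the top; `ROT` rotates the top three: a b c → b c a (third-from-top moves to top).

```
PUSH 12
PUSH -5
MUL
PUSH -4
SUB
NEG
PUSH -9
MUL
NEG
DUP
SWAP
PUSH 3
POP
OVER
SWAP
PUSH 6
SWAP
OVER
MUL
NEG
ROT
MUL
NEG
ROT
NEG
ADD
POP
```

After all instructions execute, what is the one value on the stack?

PUSH 12 -> 12
PUSH -5 -> 12 -5
MUL     -> -60
PUSH -4 -> -60 -4
SUB     -> -56
NEG     -> 56
PUSH -9 -> 56 -9
MUL     -> -504
NEG     -> 504
DUP     -> 504 504
SWAP    -> 504 504
PUSH 3  -> 504 504 3
POP     -> 504 504
OVER    -> 504 504 504
SWAP    -> 504 504 504
PUSH 6  -> 504 504 504 6
SWAP    -> 504 504 6 504
OVER    -> 504 504 6 504 6
MUL     -> 504 504 6 3024
NEG     -> 504 504 6 -3024
ROT     -> 504 6 -3024 504
MUL     -> 504 6 -1524096
NEG     -> 504 6 1524096
ROT     -> 6 1524096 504
NEG     -> 6 1524096 -504
ADD     -> 6 1523592
POP     -> 6

6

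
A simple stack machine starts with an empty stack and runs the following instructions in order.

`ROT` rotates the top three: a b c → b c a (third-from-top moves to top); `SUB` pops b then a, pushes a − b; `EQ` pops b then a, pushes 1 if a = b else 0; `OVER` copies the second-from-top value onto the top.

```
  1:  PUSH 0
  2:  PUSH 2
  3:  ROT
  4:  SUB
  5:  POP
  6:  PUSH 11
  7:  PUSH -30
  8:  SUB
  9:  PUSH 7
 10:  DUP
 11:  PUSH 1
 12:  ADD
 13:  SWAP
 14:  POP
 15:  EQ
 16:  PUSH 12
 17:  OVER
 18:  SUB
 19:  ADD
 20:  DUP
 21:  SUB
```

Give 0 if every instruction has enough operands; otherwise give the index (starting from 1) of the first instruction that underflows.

3

PUSH 0 → [0]
PUSH 2 → [0, 2]
ROT  — needs 3 operands, stack has 2 → underflow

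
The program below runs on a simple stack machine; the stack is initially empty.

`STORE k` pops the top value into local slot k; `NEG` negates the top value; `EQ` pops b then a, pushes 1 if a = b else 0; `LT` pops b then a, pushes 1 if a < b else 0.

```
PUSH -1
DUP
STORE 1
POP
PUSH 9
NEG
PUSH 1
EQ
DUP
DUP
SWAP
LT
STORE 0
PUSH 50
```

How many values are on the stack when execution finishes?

PUSH -1 -> -1
DUP     -> -1 -1
STORE 1 -> -1
POP     -> (empty)
PUSH 9  -> 9
NEG     -> -9
PUSH 1  -> -9 1
EQ      -> 0
DUP     -> 0 0
DUP     -> 0 0 0
SWAP    -> 0 0 0
LT      -> 0 0
STORE 0 -> 0
PUSH 50 -> 0 50

2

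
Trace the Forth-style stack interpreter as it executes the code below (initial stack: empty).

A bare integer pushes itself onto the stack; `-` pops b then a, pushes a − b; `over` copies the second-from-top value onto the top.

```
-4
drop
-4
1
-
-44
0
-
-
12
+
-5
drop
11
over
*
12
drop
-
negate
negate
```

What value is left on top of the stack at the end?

-510

-4     → -4
drop   → (empty)
-4     → -4
1      → -4 1
-      → -5
-44    → -5 -44
0      → -5 -44 0
-      → -5 -44
-      → 39
12     → 39 12
+      → 51
-5     → 51 -5
drop   → 51
11     → 51 11
over   → 51 11 51
*      → 51 561
12     → 51 561 12
drop   → 51 561
-      → -510
negate → 510
negate → -510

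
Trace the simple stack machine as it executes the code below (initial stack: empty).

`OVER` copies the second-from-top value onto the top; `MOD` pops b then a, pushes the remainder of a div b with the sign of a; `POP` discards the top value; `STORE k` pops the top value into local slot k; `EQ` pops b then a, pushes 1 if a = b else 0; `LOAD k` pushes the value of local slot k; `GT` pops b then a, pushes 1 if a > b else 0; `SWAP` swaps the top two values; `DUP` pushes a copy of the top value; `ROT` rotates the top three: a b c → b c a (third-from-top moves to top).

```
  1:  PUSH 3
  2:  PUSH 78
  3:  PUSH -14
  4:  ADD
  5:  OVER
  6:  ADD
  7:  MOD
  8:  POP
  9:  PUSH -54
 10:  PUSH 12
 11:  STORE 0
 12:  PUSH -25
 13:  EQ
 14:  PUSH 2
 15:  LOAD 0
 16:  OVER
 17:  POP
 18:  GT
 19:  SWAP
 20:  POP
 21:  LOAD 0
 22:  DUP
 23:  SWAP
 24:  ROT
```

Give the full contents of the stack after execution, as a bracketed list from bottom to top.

PUSH 3    3
PUSH 78   3 78
PUSH -14  3 78 -14
ADD       3 64
OVER      3 64 3
ADD       3 67
MOD       3
POP       (empty)
PUSH -54  -54
PUSH 12   -54 12
STORE 0   -54
PUSH -25  -54 -25
EQ        0
PUSH 2    0 2
LOAD 0    0 2 12
OVER      0 2 12 2
POP       0 2 12
GT        0 0
SWAP      0 0
POP       0
LOAD 0    0 12
DUP       0 12 12
SWAP      0 12 12
ROT       12 12 0

[12, 12, 0]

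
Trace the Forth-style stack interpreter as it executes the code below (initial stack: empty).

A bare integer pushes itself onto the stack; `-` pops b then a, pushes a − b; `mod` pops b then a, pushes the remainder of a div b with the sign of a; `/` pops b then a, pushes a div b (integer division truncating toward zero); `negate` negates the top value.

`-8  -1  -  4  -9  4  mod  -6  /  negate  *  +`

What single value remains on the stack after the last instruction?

-8     → [-8]
-1     → [-8, -1]
-      → [-7]
4      → [-7, 4]
-9     → [-7, 4, -9]
4      → [-7, 4, -9, 4]
mod    → [-7, 4, -1]
-6     → [-7, 4, -1, -6]
/      → [-7, 4, 0]
negate → [-7, 4, 0]
*      → [-7, 0]
+      → [-7]

-7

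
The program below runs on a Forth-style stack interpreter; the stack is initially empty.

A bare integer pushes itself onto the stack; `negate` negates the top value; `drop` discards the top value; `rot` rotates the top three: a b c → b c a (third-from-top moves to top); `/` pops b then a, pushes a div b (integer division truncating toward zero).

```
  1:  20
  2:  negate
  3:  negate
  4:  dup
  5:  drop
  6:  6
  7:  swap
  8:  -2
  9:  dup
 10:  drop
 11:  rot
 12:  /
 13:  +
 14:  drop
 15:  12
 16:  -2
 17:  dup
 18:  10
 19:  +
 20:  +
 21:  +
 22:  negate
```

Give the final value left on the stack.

20     → [20]
negate → [-20]
negate → [20]
dup    → [20, 20]
drop   → [20]
6      → [20, 6]
swap   → [6, 20]
-2     → [6, 20, -2]
dup    → [6, 20, -2, -2]
drop   → [6, 20, -2]
rot    → [20, -2, 6]
/      → [20, 0]
+      → [20]
drop   → []
12     → [12]
-2     → [12, -2]
dup    → [12, -2, -2]
10     → [12, -2, -2, 10]
+      → [12, -2, 8]
+      → [12, 6]
+      → [18]
negate → [-18]

-18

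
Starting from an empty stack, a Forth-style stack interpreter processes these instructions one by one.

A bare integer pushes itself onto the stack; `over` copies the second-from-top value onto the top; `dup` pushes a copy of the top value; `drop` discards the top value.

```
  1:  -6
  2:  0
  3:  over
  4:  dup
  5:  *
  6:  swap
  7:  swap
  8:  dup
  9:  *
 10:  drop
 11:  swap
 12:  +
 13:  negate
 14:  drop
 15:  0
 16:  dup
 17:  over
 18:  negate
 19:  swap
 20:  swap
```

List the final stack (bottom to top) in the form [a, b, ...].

[0, 0, 0]

-6     → [-6]
0      → [-6, 0]
over   → [-6, 0, -6]
dup    → [-6, 0, -6, -6]
*      → [-6, 0, 36]
swap   → [-6, 36, 0]
swap   → [-6, 0, 36]
dup    → [-6, 0, 36, 36]
*      → [-6, 0, 1296]
drop   → [-6, 0]
swap   → [0, -6]
+      → [-6]
negate → [6]
drop   → []
0      → [0]
dup    → [0, 0]
over   → [0, 0, 0]
negate → [0, 0, 0]
swap   → [0, 0, 0]
swap   → [0, 0, 0]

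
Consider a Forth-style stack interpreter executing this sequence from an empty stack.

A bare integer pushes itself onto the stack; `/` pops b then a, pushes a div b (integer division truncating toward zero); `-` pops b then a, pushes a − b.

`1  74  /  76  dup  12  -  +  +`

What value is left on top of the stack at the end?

140

1   -> 1
74  -> 1 74
/   -> 0
76  -> 0 76
dup -> 0 76 76
12  -> 0 76 76 12
-   -> 0 76 64
+   -> 0 140
+   -> 140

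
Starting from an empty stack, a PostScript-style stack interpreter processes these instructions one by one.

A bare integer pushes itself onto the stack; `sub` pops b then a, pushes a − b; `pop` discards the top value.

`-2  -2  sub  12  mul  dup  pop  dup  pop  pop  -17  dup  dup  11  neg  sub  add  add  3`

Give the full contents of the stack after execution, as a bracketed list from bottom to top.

[-40, 3]

-2  -> [-2]
-2  -> [-2, -2]
sub -> [0]
12  -> [0, 12]
mul -> [0]
dup -> [0, 0]
pop -> [0]
dup -> [0, 0]
pop -> [0]
pop -> []
-17 -> [-17]
dup -> [-17, -17]
dup -> [-17, -17, -17]
11  -> [-17, -17, -17, 11]
neg -> [-17, -17, -17, -11]
sub -> [-17, -17, -6]
add -> [-17, -23]
add -> [-40]
3   -> [-40, 3]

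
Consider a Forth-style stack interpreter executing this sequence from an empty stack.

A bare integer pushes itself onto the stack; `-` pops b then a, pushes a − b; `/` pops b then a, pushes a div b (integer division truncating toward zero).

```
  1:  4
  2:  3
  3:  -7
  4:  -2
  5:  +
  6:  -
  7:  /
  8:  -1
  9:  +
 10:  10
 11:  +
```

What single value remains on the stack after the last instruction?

9

4  : [4]
3  : [4, 3]
-7 : [4, 3, -7]
-2 : [4, 3, -7, -2]
+  : [4, 3, -9]
-  : [4, 12]
/  : [0]
-1 : [0, -1]
+  : [-1]
10 : [-1, 10]
+  : [9]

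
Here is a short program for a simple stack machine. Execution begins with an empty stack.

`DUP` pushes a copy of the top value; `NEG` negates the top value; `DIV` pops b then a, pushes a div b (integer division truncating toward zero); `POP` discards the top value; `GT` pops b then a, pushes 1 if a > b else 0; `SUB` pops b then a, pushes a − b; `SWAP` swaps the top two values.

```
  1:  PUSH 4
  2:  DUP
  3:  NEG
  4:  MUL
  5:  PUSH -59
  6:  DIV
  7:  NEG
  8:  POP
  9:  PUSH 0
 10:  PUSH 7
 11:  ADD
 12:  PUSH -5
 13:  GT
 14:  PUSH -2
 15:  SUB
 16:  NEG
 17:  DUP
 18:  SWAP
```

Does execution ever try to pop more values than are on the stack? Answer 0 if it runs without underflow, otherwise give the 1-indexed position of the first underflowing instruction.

0

PUSH 4   → 4
DUP      → 4 4
NEG      → 4 -4
MUL      → -16
PUSH -59 → -16 -59
DIV      → 0
NEG      → 0
POP      → (empty)
PUSH 0   → 0
PUSH 7   → 0 7
ADD      → 7
PUSH -5  → 7 -5
GT       → 1
PUSH -2  → 1 -2
SUB      → 3
NEG      → -3
DUP      → -3 -3
SWAP     → -3 -3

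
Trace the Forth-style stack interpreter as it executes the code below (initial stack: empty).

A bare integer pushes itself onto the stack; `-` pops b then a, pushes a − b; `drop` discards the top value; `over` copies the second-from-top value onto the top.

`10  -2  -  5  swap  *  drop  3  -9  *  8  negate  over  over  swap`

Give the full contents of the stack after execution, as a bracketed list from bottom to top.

10     : [10]
-2     : [10, -2]
-      : [12]
5      : [12, 5]
swap   : [5, 12]
*      : [60]
drop   : []
3      : [3]
-9     : [3, -9]
*      : [-27]
8      : [-27, 8]
negate : [-27, -8]
over   : [-27, -8, -27]
over   : [-27, -8, -27, -8]
swap   : [-27, -8, -8, -27]

[-27, -8, -8, -27]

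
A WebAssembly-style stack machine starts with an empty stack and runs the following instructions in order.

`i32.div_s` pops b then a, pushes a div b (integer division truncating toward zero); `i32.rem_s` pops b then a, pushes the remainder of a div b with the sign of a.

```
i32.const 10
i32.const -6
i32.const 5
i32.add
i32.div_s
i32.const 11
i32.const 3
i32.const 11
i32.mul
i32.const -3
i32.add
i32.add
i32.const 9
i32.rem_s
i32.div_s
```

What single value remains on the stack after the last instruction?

-2

i32.const 10 -> [10]
i32.const -6 -> [10, -6]
i32.const 5  -> [10, -6, 5]
i32.add      -> [10, -1]
i32.div_s    -> [-10]
i32.const 11 -> [-10, 11]
i32.const 3  -> [-10, 11, 3]
i32.const 11 -> [-10, 11, 3, 11]
i32.mul      -> [-10, 11, 33]
i32.const -3 -> [-10, 11, 33, -3]
i32.add      -> [-10, 11, 30]
i32.add      -> [-10, 41]
i32.const 9  -> [-10, 41, 9]
i32.rem_s    -> [-10, 5]
i32.div_s    -> [-2]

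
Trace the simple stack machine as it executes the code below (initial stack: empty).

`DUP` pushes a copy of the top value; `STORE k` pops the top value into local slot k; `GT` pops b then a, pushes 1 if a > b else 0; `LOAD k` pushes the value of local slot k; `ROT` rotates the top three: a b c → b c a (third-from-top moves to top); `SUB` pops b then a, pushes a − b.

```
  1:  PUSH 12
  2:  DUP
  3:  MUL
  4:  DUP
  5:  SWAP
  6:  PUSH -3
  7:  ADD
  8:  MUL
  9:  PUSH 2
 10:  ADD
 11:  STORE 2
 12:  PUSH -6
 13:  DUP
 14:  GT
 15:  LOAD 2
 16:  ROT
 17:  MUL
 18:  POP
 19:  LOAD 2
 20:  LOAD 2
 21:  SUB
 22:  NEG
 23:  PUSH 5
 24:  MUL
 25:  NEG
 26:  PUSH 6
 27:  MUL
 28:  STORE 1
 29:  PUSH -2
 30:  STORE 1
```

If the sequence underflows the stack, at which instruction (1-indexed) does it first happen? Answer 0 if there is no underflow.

16

PUSH 12  12
DUP      12 12
MUL      144
DUP      144 144
SWAP     144 144
PUSH -3  144 144 -3
ADD      144 141
MUL      20304
PUSH 2   20304 2
ADD      20306
STORE 2  (empty)
PUSH -6  -6
DUP      -6 -6
GT       0
LOAD 2   0 20306
ROT  — needs 3 operands, stack has 2 → underflow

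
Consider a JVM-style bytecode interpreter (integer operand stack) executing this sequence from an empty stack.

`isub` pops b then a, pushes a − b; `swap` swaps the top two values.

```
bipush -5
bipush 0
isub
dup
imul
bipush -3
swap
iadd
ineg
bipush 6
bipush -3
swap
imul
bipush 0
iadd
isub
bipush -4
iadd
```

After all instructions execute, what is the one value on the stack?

bipush -5  -5
bipush 0   -5 0
isub       -5
dup        -5 -5
imul       25
bipush -3  25 -3
swap       -3 25
iadd       22
ineg       -22
bipush 6   -22 6
bipush -3  -22 6 -3
swap       -22 -3 6
imul       -22 -18
bipush 0   -22 -18 0
iadd       -22 -18
isub       -4
bipush -4  -4 -4
iadd       -8

-8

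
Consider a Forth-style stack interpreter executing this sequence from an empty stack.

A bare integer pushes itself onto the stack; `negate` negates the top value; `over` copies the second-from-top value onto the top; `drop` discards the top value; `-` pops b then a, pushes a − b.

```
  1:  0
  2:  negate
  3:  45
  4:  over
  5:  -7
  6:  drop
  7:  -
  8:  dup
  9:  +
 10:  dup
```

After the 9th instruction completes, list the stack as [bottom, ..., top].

[0, 90]

0      : [0]
negate : [0]
45     : [0, 45]
over   : [0, 45, 0]
-7     : [0, 45, 0, -7]
drop   : [0, 45, 0]
-      : [0, 45]
dup    : [0, 45, 45]
+      : [0, 90]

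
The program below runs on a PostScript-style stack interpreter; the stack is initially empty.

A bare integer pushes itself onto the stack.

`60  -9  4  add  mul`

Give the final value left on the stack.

60  -> [60]
-9  -> [60, -9]
4   -> [60, -9, 4]
add -> [60, -5]
mul -> [-300]

-300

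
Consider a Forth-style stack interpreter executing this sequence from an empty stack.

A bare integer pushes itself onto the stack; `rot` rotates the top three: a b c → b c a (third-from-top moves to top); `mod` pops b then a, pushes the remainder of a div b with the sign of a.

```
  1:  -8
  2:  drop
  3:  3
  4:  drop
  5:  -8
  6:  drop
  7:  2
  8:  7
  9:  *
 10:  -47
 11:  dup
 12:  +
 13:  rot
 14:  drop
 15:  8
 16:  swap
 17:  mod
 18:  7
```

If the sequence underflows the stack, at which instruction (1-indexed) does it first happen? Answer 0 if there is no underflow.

-8   : [-8]
drop : []
3    : [3]
drop : []
-8   : [-8]
drop : []
2    : [2]
7    : [2, 7]
*    : [14]
-47  : [14, -47]
dup  : [14, -47, -47]
+    : [14, -94]
rot  — needs 3 operands, stack has 2 → underflow

13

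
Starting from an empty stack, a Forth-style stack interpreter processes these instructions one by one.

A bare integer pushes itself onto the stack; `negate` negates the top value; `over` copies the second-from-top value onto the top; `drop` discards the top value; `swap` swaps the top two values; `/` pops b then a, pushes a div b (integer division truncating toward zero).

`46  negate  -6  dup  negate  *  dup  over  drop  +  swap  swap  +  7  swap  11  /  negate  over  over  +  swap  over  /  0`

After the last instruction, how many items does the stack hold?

46     -> [46]
negate -> [-46]
-6     -> [-46, -6]
dup    -> [-46, -6, -6]
negate -> [-46, -6, 6]
*      -> [-46, -36]
dup    -> [-46, -36, -36]
over   -> [-46, -36, -36, -36]
drop   -> [-46, -36, -36]
+      -> [-46, -72]
swap   -> [-72, -46]
swap   -> [-46, -72]
+      -> [-118]
7      -> [-118, 7]
swap   -> [7, -118]
11     -> [7, -118, 11]
/      -> [7, -10]
negate -> [7, 10]
over   -> [7, 10, 7]
over   -> [7, 10, 7, 10]
+      -> [7, 10, 17]
swap   -> [7, 17, 10]
over   -> [7, 17, 10, 17]
/      -> [7, 17, 0]
0      -> [7, 17, 0, 0]

4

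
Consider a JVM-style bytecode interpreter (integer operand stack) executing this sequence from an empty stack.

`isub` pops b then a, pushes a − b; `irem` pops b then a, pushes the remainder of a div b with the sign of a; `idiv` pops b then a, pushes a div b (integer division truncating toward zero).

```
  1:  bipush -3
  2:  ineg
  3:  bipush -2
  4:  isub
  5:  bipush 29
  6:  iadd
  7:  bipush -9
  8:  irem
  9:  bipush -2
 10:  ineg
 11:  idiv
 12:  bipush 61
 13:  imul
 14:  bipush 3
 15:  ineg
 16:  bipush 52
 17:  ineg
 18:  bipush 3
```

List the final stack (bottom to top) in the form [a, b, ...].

bipush -3 : -3
ineg      : 3
bipush -2 : 3 -2
isub      : 5
bipush 29 : 5 29
iadd      : 34
bipush -9 : 34 -9
irem      : 7
bipush -2 : 7 -2
ineg      : 7 2
idiv      : 3
bipush 61 : 3 61
imul      : 183
bipush 3  : 183 3
ineg      : 183 -3
bipush 52 : 183 -3 52
ineg      : 183 -3 -52
bipush 3  : 183 -3 -52 3

[183, -3, -52, 3]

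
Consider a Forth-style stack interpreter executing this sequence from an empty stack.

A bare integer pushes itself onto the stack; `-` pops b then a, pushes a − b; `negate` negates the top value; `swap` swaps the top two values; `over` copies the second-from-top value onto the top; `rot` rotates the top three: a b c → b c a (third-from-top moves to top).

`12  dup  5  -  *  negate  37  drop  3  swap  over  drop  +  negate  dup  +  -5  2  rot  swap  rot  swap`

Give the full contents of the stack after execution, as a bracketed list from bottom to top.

12     -> 12
dup    -> 12 12
5      -> 12 12 5
-      -> 12 7
*      -> 84
negate -> -84
37     -> -84 37
drop   -> -84
3      -> -84 3
swap   -> 3 -84
over   -> 3 -84 3
drop   -> 3 -84
+      -> -81
negate -> 81
dup    -> 81 81
+      -> 162
-5     -> 162 -5
2      -> 162 -5 2
rot    -> -5 2 162
swap   -> -5 162 2
rot    -> 162 2 -5
swap   -> 162 -5 2

[162, -5, 2]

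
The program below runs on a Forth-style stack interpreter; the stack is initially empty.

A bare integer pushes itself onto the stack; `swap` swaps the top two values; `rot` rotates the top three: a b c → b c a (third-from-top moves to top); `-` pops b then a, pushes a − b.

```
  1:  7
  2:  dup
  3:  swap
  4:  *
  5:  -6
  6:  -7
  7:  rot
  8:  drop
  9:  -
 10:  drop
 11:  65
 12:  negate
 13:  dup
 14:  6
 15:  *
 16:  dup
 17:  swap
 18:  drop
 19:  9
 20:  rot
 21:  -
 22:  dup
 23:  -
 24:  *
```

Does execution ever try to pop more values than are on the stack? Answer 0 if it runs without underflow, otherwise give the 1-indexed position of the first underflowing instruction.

7      : [7]
dup    : [7, 7]
swap   : [7, 7]
*      : [49]
-6     : [49, -6]
-7     : [49, -6, -7]
rot    : [-6, -7, 49]
drop   : [-6, -7]
-      : [1]
drop   : []
65     : [65]
negate : [-65]
dup    : [-65, -65]
6      : [-65, -65, 6]
*      : [-65, -390]
dup    : [-65, -390, -390]
swap   : [-65, -390, -390]
drop   : [-65, -390]
9      : [-65, -390, 9]
rot    : [-390, 9, -65]
-      : [-390, 74]
dup    : [-390, 74, 74]
-      : [-390, 0]
*      : [0]

0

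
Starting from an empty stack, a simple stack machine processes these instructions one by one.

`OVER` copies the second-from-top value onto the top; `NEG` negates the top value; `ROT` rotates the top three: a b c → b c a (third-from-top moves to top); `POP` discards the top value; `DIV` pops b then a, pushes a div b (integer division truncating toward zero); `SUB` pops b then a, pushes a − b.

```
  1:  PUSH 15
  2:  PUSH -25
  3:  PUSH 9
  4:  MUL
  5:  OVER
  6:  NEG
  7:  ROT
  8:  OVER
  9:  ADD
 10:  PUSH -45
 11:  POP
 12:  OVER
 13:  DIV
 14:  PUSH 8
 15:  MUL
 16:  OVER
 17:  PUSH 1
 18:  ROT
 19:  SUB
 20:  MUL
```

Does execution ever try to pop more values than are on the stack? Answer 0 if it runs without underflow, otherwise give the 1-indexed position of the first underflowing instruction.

0

PUSH 15  → [15]
PUSH -25 → [15, -25]
PUSH 9   → [15, -25, 9]
MUL      → [15, -225]
OVER     → [15, -225, 15]
NEG      → [15, -225, -15]
ROT      → [-225, -15, 15]
OVER     → [-225, -15, 15, -15]
ADD      → [-225, -15, 0]
PUSH -45 → [-225, -15, 0, -45]
POP      → [-225, -15, 0]
OVER     → [-225, -15, 0, -15]
DIV      → [-225, -15, 0]
PUSH 8   → [-225, -15, 0, 8]
MUL      → [-225, -15, 0]
OVER     → [-225, -15, 0, -15]
PUSH 1   → [-225, -15, 0, -15, 1]
ROT      → [-225, -15, -15, 1, 0]
SUB      → [-225, -15, -15, 1]
MUL      → [-225, -15, -15]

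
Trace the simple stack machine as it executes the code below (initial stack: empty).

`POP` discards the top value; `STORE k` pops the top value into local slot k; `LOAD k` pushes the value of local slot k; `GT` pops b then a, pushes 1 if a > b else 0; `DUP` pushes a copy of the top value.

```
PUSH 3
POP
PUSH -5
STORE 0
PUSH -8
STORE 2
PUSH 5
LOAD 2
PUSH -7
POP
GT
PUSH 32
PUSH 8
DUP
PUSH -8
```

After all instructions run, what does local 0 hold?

-5

PUSH 3  → [3]
POP     → []
PUSH -5 → [-5]
STORE 0 → []
PUSH -8 → [-8]
STORE 2 → []
PUSH 5  → [5]
LOAD 2  → [5, -8]
PUSH -7 → [5, -8, -7]
POP     → [5, -8]
GT      → [1]
PUSH 32 → [1, 32]
PUSH 8  → [1, 32, 8]
DUP     → [1, 32, 8, 8]
PUSH -8 → [1, 32, 8, 8, -8]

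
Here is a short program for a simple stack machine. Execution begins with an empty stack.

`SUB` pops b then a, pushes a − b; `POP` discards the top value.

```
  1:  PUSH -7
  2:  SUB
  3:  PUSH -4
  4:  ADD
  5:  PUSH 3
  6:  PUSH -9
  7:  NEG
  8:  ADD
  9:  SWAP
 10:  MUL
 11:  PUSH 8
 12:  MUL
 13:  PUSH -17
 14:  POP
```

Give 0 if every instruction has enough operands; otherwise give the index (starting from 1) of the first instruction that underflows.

PUSH -7 : [-7]
SUB  — needs 2 operands, stack has 1 → underflow

2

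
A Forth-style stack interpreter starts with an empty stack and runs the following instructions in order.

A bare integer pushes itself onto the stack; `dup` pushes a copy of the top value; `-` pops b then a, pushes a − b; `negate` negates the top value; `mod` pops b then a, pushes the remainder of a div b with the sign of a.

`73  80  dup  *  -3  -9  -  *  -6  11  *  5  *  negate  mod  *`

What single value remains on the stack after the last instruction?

73     : [73]
80     : [73, 80]
dup    : [73, 80, 80]
*      : [73, 6400]
-3     : [73, 6400, -3]
-9     : [73, 6400, -3, -9]
-      : [73, 6400, 6]
*      : [73, 38400]
-6     : [73, 38400, -6]
11     : [73, 38400, -6, 11]
*      : [73, 38400, -66]
5      : [73, 38400, -66, 5]
*      : [73, 38400, -330]
negate : [73, 38400, 330]
mod    : [73, 120]
*      : [8760]

8760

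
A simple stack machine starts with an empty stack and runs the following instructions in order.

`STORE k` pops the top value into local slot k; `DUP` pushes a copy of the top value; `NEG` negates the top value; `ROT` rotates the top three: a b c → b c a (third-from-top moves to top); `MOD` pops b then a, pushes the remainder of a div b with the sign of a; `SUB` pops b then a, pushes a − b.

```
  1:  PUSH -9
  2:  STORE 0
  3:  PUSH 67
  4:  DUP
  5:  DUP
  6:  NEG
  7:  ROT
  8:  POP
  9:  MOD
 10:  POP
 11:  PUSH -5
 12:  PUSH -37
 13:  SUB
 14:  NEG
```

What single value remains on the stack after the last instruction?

PUSH -9   -9
STORE 0   (empty)
PUSH 67   67
DUP       67 67
DUP       67 67 67
NEG       67 67 -67
ROT       67 -67 67
POP       67 -67
MOD       0
POP       (empty)
PUSH -5   -5
PUSH -37  -5 -37
SUB       32
NEG       -32

-32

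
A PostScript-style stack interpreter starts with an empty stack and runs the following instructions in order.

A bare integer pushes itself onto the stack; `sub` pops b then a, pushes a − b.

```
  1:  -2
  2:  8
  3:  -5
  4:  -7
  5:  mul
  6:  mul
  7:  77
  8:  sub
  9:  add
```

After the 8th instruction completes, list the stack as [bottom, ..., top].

[-2, 203]

-2  → [-2]
8   → [-2, 8]
-5  → [-2, 8, -5]
-7  → [-2, 8, -5, -7]
mul → [-2, 8, 35]
mul → [-2, 280]
77  → [-2, 280, 77]
sub → [-2, 203]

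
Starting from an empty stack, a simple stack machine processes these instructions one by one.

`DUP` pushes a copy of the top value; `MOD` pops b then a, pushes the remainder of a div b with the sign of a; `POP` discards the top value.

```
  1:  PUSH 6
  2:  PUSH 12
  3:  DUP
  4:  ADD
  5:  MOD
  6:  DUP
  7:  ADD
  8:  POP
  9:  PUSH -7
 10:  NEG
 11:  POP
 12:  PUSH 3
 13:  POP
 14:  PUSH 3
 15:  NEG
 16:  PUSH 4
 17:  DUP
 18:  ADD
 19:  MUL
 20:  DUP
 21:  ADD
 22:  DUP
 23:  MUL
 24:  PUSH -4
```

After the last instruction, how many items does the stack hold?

PUSH 6   6
PUSH 12  6 12
DUP      6 12 12
ADD      6 24
MOD      6
DUP      6 6
ADD      12
POP      (empty)
PUSH -7  -7
NEG      7
POP      (empty)
PUSH 3   3
POP      (empty)
PUSH 3   3
NEG      -3
PUSH 4   -3 4
DUP      -3 4 4
ADD      -3 8
MUL      -24
DUP      -24 -24
ADD      -48
DUP      -48 -48
MUL      2304
PUSH -4  2304 -4

2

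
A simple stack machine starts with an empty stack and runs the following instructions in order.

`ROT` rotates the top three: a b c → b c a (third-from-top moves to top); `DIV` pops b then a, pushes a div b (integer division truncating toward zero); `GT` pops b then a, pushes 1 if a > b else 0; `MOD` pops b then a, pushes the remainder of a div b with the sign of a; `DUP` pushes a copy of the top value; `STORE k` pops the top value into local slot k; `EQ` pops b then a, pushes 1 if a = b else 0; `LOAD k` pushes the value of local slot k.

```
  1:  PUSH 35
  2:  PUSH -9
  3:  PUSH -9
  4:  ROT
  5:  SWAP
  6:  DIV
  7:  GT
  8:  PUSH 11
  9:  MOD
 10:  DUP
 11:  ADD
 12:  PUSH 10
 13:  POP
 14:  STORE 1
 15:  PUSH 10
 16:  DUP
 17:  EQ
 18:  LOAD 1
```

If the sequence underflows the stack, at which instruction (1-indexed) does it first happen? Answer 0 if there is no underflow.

0

PUSH 35  35
PUSH -9  35 -9
PUSH -9  35 -9 -9
ROT      -9 -9 35
SWAP     -9 35 -9
DIV      -9 -3
GT       0
PUSH 11  0 11
MOD      0
DUP      0 0
ADD      0
PUSH 10  0 10
POP      0
STORE 1  (empty)
PUSH 10  10
DUP      10 10
EQ       1
LOAD 1   1 0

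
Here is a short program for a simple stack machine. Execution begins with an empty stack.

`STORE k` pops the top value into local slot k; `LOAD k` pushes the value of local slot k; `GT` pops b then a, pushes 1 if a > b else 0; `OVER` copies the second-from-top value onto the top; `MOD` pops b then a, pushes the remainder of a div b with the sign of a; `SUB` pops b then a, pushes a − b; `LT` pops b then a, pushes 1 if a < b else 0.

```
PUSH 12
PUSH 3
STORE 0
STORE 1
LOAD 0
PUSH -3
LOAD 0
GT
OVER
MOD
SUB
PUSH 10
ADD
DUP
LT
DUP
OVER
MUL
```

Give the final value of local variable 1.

12

PUSH 12 -> 12
PUSH 3  -> 12 3
STORE 0 -> 12
STORE 1 -> (empty)
LOAD 0  -> 3
PUSH -3 -> 3 -3
LOAD 0  -> 3 -3 3
GT      -> 3 0
OVER    -> 3 0 3
MOD     -> 3 0
SUB     -> 3
PUSH 10 -> 3 10
ADD     -> 13
DUP     -> 13 13
LT      -> 0
DUP     -> 0 0
OVER    -> 0 0 0
MUL     -> 0 0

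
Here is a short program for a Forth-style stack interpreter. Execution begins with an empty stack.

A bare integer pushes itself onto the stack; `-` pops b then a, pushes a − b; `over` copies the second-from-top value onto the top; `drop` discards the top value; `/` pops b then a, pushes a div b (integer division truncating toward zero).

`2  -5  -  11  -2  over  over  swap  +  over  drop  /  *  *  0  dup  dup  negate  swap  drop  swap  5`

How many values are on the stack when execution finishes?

4

2      -> [2]
-5     -> [2, -5]
-      -> [7]
11     -> [7, 11]
-2     -> [7, 11, -2]
over   -> [7, 11, -2, 11]
over   -> [7, 11, -2, 11, -2]
swap   -> [7, 11, -2, -2, 11]
+      -> [7, 11, -2, 9]
over   -> [7, 11, -2, 9, -2]
drop   -> [7, 11, -2, 9]
/      -> [7, 11, 0]
*      -> [7, 0]
*      -> [0]
0      -> [0, 0]
dup    -> [0, 0, 0]
dup    -> [0, 0, 0, 0]
negate -> [0, 0, 0, 0]
swap   -> [0, 0, 0, 0]
drop   -> [0, 0, 0]
swap   -> [0, 0, 0]
5      -> [0, 0, 0, 5]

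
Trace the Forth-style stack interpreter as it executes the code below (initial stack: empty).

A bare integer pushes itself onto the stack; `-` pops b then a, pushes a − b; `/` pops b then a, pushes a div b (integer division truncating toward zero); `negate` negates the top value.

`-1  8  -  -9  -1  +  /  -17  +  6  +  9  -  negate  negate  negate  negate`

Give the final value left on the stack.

-20

-1     : [-1]
8      : [-1, 8]
-      : [-9]
-9     : [-9, -9]
-1     : [-9, -9, -1]
+      : [-9, -10]
/      : [0]
-17    : [0, -17]
+      : [-17]
6      : [-17, 6]
+      : [-11]
9      : [-11, 9]
-      : [-20]
negate : [20]
negate : [-20]
negate : [20]
negate : [-20]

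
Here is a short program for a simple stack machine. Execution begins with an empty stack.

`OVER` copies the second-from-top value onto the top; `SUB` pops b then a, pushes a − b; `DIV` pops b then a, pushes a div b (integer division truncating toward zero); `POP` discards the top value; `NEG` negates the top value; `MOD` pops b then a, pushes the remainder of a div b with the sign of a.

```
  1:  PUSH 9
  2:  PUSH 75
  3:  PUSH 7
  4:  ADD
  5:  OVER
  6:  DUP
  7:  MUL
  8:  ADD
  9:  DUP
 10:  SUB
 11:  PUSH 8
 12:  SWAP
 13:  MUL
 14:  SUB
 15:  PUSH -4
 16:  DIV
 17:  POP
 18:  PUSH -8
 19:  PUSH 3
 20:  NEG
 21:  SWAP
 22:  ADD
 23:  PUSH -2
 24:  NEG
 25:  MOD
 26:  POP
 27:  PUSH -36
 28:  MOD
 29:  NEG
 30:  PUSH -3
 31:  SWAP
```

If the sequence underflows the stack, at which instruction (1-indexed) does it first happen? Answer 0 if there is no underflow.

28

PUSH 9    [9]
PUSH 75   [9, 75]
PUSH 7    [9, 75, 7]
ADD       [9, 82]
OVER      [9, 82, 9]
DUP       [9, 82, 9, 9]
MUL       [9, 82, 81]
ADD       [9, 163]
DUP       [9, 163, 163]
SUB       [9, 0]
PUSH 8    [9, 0, 8]
SWAP      [9, 8, 0]
MUL       [9, 0]
SUB       [9]
PUSH -4   [9, -4]
DIV       [-2]
POP       []
PUSH -8   [-8]
PUSH 3    [-8, 3]
NEG       [-8, -3]
SWAP      [-3, -8]
ADD       [-11]
PUSH -2   [-11, -2]
NEG       [-11, 2]
MOD       [-1]
POP       []
PUSH -36  [-36]
MOD  — needs 2 operands, stack has 1 → underflow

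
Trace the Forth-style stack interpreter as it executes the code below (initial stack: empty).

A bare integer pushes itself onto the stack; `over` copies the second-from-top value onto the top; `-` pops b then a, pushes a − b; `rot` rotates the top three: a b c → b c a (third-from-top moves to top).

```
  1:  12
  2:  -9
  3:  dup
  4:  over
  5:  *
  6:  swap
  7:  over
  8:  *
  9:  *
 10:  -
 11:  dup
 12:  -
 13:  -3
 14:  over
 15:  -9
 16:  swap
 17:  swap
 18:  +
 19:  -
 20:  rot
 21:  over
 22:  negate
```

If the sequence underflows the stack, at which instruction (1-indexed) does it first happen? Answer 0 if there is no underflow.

12   → [12]
-9   → [12, -9]
dup  → [12, -9, -9]
over → [12, -9, -9, -9]
*    → [12, -9, 81]
swap → [12, 81, -9]
over → [12, 81, -9, 81]
*    → [12, 81, -729]
*    → [12, -59049]
-    → [59061]
dup  → [59061, 59061]
-    → [0]
-3   → [0, -3]
over → [0, -3, 0]
-9   → [0, -3, 0, -9]
swap → [0, -3, -9, 0]
swap → [0, -3, 0, -9]
+    → [0, -3, -9]
-    → [0, 6]
rot  — needs 3 operands, stack has 2 → underflow

20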